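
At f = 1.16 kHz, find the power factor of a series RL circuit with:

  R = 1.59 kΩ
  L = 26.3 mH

Step 1 — Angular frequency: ω = 2π·f = 2π·1160 = 7288 rad/s.
Step 2 — Component impedances:
  R: Z = R = 1590 Ω
  L: Z = jωL = j·7288·0.0263 = 0 + j191.7 Ω
Step 3 — Series combination: Z_total = R + L = 1590 + j191.7 Ω = 1602∠6.9° Ω.
Step 4 — Power factor: PF = cos(φ) = Re(Z)/|Z| = 1590/1601.5 = 0.9928.
Step 5 — Type: Im(Z) = 191.7 ⇒ lagging (phase φ = 6.9°).

PF = 0.9928 (lagging, φ = 6.9°)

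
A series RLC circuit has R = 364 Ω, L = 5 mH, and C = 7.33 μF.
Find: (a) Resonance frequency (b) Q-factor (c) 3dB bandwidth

Step 1 — Resonance: ω₀ = 1/√(LC) = 1/√(0.005·7.33e-06) = 5224 rad/s.
Step 2 — f₀ = ω₀/(2π) = 831.3 Hz.
Step 3 — Series Q: Q = ω₀L/R = 5224·0.005/364 = 0.07175.
Step 4 — Bandwidth: Δω = ω₀/Q = 7.28e+04 rad/s; BW = Δω/(2π) = 1.159e+04 Hz.

(a) f₀ = 831.3 Hz  (b) Q = 0.07175  (c) BW = 1.159e+04 Hz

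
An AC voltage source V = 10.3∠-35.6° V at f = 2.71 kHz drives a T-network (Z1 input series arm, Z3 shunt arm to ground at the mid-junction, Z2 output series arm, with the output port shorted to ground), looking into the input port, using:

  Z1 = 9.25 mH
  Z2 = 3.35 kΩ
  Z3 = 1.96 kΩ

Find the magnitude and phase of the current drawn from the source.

Step 1 — Angular frequency: ω = 2π·f = 2π·2710 = 1.703e+04 rad/s.
Step 2 — Component impedances:
  Z1: Z = jωL = j·1.703e+04·0.00925 = 0 + j157.5 Ω
  Z2: Z = R = 3350 Ω
  Z3: Z = R = 1960 Ω
Step 3 — With the output port shorted to ground, the output series arm Z2 runs from the junction to ground; the shunt arm Z3 also runs from the junction to ground. They appear in parallel: Z3 || Z2 = 1237 Ω.
Step 4 — Series with input arm Z1: Z_in = Z1 + (Z3 || Z2) = 1237 + j157.5 Ω = 1247∠7.3° Ω.
Step 5 — Source phasor: V = 10.3∠-35.6° V = 8.375 - j5.996 V.
Step 6 — Ohm's law: I = V / Z_total = (8.375 - j5.996) / (1237 + j157.5) = 0.006057 - j0.00562 A.
Step 7 — Convert to polar: |I| = 0.008263 A, ∠I = -42.9°.

I = 0.008263∠-42.9° A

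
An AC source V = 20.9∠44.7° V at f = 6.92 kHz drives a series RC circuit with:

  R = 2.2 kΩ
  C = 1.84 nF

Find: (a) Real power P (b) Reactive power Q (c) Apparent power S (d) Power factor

Step 1 — Angular frequency: ω = 2π·f = 2π·6920 = 4.348e+04 rad/s.
Step 2 — Component impedances:
  R: Z = R = 2200 Ω
  C: Z = 1/(jωC) = -j/(ω·C) = 0 - j1.25e+04 Ω
Step 3 — Series combination: Z_total = R + C = 2200 - j1.25e+04 Ω = 1.269e+04∠-80.0° Ω.
Step 4 — Source phasor: V = 20.9∠44.7° V = 14.86 + j14.7 V.
Step 5 — Current: I = V / Z = -0.0009379 + j0.001354 A = 0.001647∠124.7° A.
Step 6 — Complex power: S = V·I* = 0.005966 - j0.0339 VA.
Step 7 — Real power: P = Re(S) = 0.005966 W.
Step 8 — Reactive power: Q = Im(S) = -0.0339 VAR.
Step 9 — Apparent power: |S| = 0.03442 VA.
Step 10 — Power factor: PF = P/|S| = 0.1733 (leading).

(a) P = 0.005966 W  (b) Q = -0.0339 VAR  (c) S = 0.03442 VA  (d) PF = 0.1733 (leading)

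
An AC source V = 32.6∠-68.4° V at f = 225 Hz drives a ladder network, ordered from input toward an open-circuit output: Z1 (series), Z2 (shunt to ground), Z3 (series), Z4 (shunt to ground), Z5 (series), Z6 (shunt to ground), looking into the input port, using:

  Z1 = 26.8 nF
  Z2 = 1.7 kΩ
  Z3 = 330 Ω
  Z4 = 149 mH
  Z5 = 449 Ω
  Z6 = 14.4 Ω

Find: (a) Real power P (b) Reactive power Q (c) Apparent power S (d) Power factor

Step 1 — Angular frequency: ω = 2π·f = 2π·225 = 1414 rad/s.
Step 2 — Component impedances:
  Z1: Z = 1/(jωC) = -j/(ω·C) = 0 - j2.639e+04 Ω
  Z2: Z = R = 1700 Ω
  Z3: Z = R = 330 Ω
  Z4: Z = jωL = j·1414·0.149 = 0 + j210.6 Ω
  Z5: Z = R = 449 Ω
  Z6: Z = R = 14.4 Ω
Step 3 — Ladder network (open output): work backward from the far end, alternating series and parallel combinations. Z_in = 339.2 - j2.628e+04 Ω = 2.628e+04∠-89.3° Ω.
Step 4 — Source phasor: V = 32.6∠-68.4° V = 12 - j30.31 V.
Step 5 — Current: I = V / Z = 0.001159 + j0.0004417 A = 0.00124∠20.9° A.
Step 6 — Complex power: S = V·I* = 0.0005219 - j0.04043 VA.
Step 7 — Real power: P = Re(S) = 0.0005219 W.
Step 8 — Reactive power: Q = Im(S) = -0.04043 VAR.
Step 9 — Apparent power: |S| = 0.04043 VA.
Step 10 — Power factor: PF = P/|S| = 0.01291 (leading).

(a) P = 0.0005219 W  (b) Q = -0.04043 VAR  (c) S = 0.04043 VA  (d) PF = 0.01291 (leading)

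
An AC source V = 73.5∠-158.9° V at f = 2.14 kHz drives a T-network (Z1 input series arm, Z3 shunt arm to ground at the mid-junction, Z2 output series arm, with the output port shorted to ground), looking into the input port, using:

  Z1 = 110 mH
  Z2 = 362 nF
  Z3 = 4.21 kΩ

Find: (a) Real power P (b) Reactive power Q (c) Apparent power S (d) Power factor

Step 1 — Angular frequency: ω = 2π·f = 2π·2140 = 1.345e+04 rad/s.
Step 2 — Component impedances:
  Z1: Z = jωL = j·1.345e+04·0.11 = 0 + j1479 Ω
  Z2: Z = 1/(jωC) = -j/(ω·C) = 0 - j205.4 Ω
  Z3: Z = R = 4210 Ω
Step 3 — With the output port shorted to ground, the output series arm Z2 runs from the junction to ground; the shunt arm Z3 also runs from the junction to ground. They appear in parallel: Z3 || Z2 = 10 - j205 Ω.
Step 4 — Series with input arm Z1: Z_in = Z1 + (Z3 || Z2) = 10 + j1274 Ω = 1274∠89.6° Ω.
Step 5 — Source phasor: V = 73.5∠-158.9° V = -68.57 - j26.46 V.
Step 6 — Current: I = V / Z = -0.02119 + j0.05365 A = 0.05769∠111.5° A.
Step 7 — Complex power: S = V·I* = 0.03328 + j4.24 VA.
Step 8 — Real power: P = Re(S) = 0.03328 W.
Step 9 — Reactive power: Q = Im(S) = 4.24 VAR.
Step 10 — Apparent power: |S| = 4.24 VA.
Step 11 — Power factor: PF = P/|S| = 0.00785 (lagging).

(a) P = 0.03328 W  (b) Q = 4.24 VAR  (c) S = 4.24 VA  (d) PF = 0.00785 (lagging)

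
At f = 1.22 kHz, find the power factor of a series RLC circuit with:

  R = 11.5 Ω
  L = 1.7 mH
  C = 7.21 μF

Step 1 — Angular frequency: ω = 2π·f = 2π·1220 = 7665 rad/s.
Step 2 — Component impedances:
  R: Z = R = 11.5 Ω
  L: Z = jωL = j·7665·0.0017 = 0 + j13.03 Ω
  C: Z = 1/(jωC) = -j/(ω·C) = 0 - j18.09 Ω
Step 3 — Series combination: Z_total = R + L + C = 11.5 - j5.062 Ω = 12.56∠-23.8° Ω.
Step 4 — Power factor: PF = cos(φ) = Re(Z)/|Z| = 11.5/12.565 = 0.9152.
Step 5 — Type: Im(Z) = -5.062 ⇒ leading (phase φ = -23.8°).

PF = 0.9152 (leading, φ = -23.8°)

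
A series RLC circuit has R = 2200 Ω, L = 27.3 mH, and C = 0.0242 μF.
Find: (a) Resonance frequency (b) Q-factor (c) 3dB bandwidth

Step 1 — Resonance: ω₀ = 1/√(LC) = 1/√(0.0273·2.42e-08) = 3.891e+04 rad/s.
Step 2 — f₀ = ω₀/(2π) = 6192 Hz.
Step 3 — Series Q: Q = ω₀L/R = 3.891e+04·0.0273/2200 = 0.4828.
Step 4 — Bandwidth: Δω = ω₀/Q = 8.059e+04 rad/s; BW = Δω/(2π) = 1.283e+04 Hz.

(a) f₀ = 6192 Hz  (b) Q = 0.4828  (c) BW = 1.283e+04 Hz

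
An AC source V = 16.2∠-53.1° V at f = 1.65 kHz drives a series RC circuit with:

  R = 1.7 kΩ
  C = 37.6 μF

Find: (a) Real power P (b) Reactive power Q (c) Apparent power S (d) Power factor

Step 1 — Angular frequency: ω = 2π·f = 2π·1650 = 1.037e+04 rad/s.
Step 2 — Component impedances:
  R: Z = R = 1700 Ω
  C: Z = 1/(jωC) = -j/(ω·C) = 0 - j2.565 Ω
Step 3 — Series combination: Z_total = R + C = 1700 - j2.565 Ω = 1700∠-0.1° Ω.
Step 4 — Source phasor: V = 16.2∠-53.1° V = 9.727 - j12.95 V.
Step 5 — Current: I = V / Z = 0.005733 - j0.007612 A = 0.009529∠-53.0° A.
Step 6 — Complex power: S = V·I* = 0.1544 - j0.000233 VA.
Step 7 — Real power: P = Re(S) = 0.1544 W.
Step 8 — Reactive power: Q = Im(S) = -0.000233 VAR.
Step 9 — Apparent power: |S| = 0.1544 VA.
Step 10 — Power factor: PF = P/|S| = 1 (leading).

(a) P = 0.1544 W  (b) Q = -0.000233 VAR  (c) S = 0.1544 VA  (d) PF = 1 (leading)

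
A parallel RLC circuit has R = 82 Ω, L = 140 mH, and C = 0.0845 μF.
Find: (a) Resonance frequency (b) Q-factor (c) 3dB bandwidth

Step 1 — Resonance: ω₀ = 1/√(LC) = 1/√(0.14·8.45e-08) = 9194 rad/s.
Step 2 — f₀ = ω₀/(2π) = 1463 Hz.
Step 3 — Parallel Q: Q = R/(ω₀L) = 82/(9194·0.14) = 0.06371.
Step 4 — Bandwidth: Δω = ω₀/Q = 1.443e+05 rad/s; BW = Δω/(2π) = 2.297e+04 Hz.

(a) f₀ = 1463 Hz  (b) Q = 0.06371  (c) BW = 2.297e+04 Hz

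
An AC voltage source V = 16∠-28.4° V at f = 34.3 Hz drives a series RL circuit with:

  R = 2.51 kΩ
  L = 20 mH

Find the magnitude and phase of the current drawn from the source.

Step 1 — Angular frequency: ω = 2π·f = 2π·34.3 = 215.5 rad/s.
Step 2 — Component impedances:
  R: Z = R = 2510 Ω
  L: Z = jωL = j·215.5·0.02 = 0 + j4.31 Ω
Step 3 — Series combination: Z_total = R + L = 2510 + j4.31 Ω = 2510∠0.1° Ω.
Step 4 — Source phasor: V = 16∠-28.4° V = 14.07 - j7.61 V.
Step 5 — Ohm's law: I = V / Z_total = (14.07 - j7.61) / (2510 + j4.31) = 0.005602 - j0.003041 A.
Step 6 — Convert to polar: |I| = 0.006374 A, ∠I = -28.5°.

I = 0.006374∠-28.5° A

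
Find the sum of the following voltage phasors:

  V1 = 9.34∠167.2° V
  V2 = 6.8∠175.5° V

Step 1 — Convert each phasor to rectangular form:
  V1 = 9.34·(cos(167.2°) + j·sin(167.2°)) = -9.108 + j2.069 V
  V2 = 6.8·(cos(175.5°) + j·sin(175.5°)) = -6.779 + j0.5335 V
Step 2 — Sum components: V_total = -15.89 + j2.603 V.
Step 3 — Convert to polar: |V_total| = 16.1 V, ∠V_total = 170.7°.

V_total = 16.1∠170.7° V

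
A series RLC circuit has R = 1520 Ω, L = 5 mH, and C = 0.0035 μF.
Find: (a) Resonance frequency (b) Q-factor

Step 1 — Resonance condition Im(Z)=0 gives ω₀ = 1/√(LC).
Step 2 — ω₀ = 1/√(0.005·3.5e-09) = 2.39e+05 rad/s.
Step 3 — f₀ = ω₀/(2π) = 3.805e+04 Hz.
Step 4 — Series Q: Q = ω₀L/R = 2.39e+05·0.005/1520 = 0.7863.

(a) f₀ = 3.805e+04 Hz  (b) Q = 0.7863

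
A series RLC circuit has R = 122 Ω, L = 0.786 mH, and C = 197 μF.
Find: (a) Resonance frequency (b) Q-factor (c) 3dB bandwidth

Step 1 — Resonance: ω₀ = 1/√(LC) = 1/√(0.000786·0.000197) = 2541 rad/s.
Step 2 — f₀ = ω₀/(2π) = 404.5 Hz.
Step 3 — Series Q: Q = ω₀L/R = 2541·0.000786/122 = 0.01637.
Step 4 — Bandwidth: Δω = ω₀/Q = 1.552e+05 rad/s; BW = Δω/(2π) = 2.47e+04 Hz.

(a) f₀ = 404.5 Hz  (b) Q = 0.01637  (c) BW = 2.47e+04 Hz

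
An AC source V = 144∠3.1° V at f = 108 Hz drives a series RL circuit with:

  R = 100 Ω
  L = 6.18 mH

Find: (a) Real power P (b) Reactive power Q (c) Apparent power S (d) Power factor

Step 1 — Angular frequency: ω = 2π·f = 2π·108 = 678.6 rad/s.
Step 2 — Component impedances:
  R: Z = R = 100 Ω
  L: Z = jωL = j·678.6·0.00618 = 0 + j4.194 Ω
Step 3 — Series combination: Z_total = R + L = 100 + j4.194 Ω = 100.1∠2.4° Ω.
Step 4 — Source phasor: V = 144∠3.1° V = 143.8 + j7.787 V.
Step 5 — Current: I = V / Z = 1.439 + j0.01754 A = 1.439∠0.7° A.
Step 6 — Complex power: S = V·I* = 207 + j8.681 VA.
Step 7 — Real power: P = Re(S) = 207 W.
Step 8 — Reactive power: Q = Im(S) = 8.681 VAR.
Step 9 — Apparent power: |S| = 207.2 VA.
Step 10 — Power factor: PF = P/|S| = 0.9991 (lagging).

(a) P = 207 W  (b) Q = 8.681 VAR  (c) S = 207.2 VA  (d) PF = 0.9991 (lagging)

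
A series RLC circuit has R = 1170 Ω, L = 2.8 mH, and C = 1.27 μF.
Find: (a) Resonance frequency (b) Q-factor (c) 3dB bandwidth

Step 1 — Resonance: ω₀ = 1/√(LC) = 1/√(0.0028·1.27e-06) = 1.677e+04 rad/s.
Step 2 — f₀ = ω₀/(2π) = 2669 Hz.
Step 3 — Series Q: Q = ω₀L/R = 1.677e+04·0.0028/1170 = 0.04013.
Step 4 — Bandwidth: Δω = ω₀/Q = 4.179e+05 rad/s; BW = Δω/(2π) = 6.65e+04 Hz.

(a) f₀ = 2669 Hz  (b) Q = 0.04013  (c) BW = 6.65e+04 Hz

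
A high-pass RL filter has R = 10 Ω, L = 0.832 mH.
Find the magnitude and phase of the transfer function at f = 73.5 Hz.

Step 1 — Angular frequency: ω = 2π·73.5 = 461.8 rad/s.
Step 2 — Transfer function: H(jω) = jωL/(R + jωL).
Step 3 — Numerator jωL = j·0.3842; denominator R + jωL = 10 + j0.3842.
Step 4 — H = 0.001474 + j0.03837.
Step 5 — Magnitude: |H| = 0.03839 (-28.3 dB); phase: φ = 87.8°.

|H| = 0.03839 (-28.3 dB), φ = 87.8°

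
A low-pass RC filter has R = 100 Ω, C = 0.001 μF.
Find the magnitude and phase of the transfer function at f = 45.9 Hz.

Step 1 — Angular frequency: ω = 2π·45.9 = 288.4 rad/s.
Step 2 — Transfer function: H(jω) = 1/(1 + jωRC).
Step 3 — Denominator: 1 + jωRC = 1 + j·288.4·100·1e-09 = 1 + j2.884e-05.
Step 4 — H = 1 - j2.884e-05.
Step 5 — Magnitude: |H| = 1 (-0.0 dB); phase: φ = -0.0°.

|H| = 1 (-0.0 dB), φ = -0.0°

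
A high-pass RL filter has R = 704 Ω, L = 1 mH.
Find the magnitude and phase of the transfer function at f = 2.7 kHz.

Step 1 — Angular frequency: ω = 2π·2700 = 1.696e+04 rad/s.
Step 2 — Transfer function: H(jω) = jωL/(R + jωL).
Step 3 — Numerator jωL = j·16.96; denominator R + jωL = 704 + j16.96.
Step 4 — H = 0.0005803 + j0.02408.
Step 5 — Magnitude: |H| = 0.02409 (-32.4 dB); phase: φ = 88.6°.

|H| = 0.02409 (-32.4 dB), φ = 88.6°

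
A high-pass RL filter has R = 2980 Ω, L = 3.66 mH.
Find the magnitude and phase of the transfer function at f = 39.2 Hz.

Step 1 — Angular frequency: ω = 2π·39.2 = 246.3 rad/s.
Step 2 — Transfer function: H(jω) = jωL/(R + jωL).
Step 3 — Numerator jωL = j·0.9015; denominator R + jωL = 2980 + j0.9015.
Step 4 — H = 9.151e-08 + j0.0003025.
Step 5 — Magnitude: |H| = 0.0003025 (-70.4 dB); phase: φ = 90.0°.

|H| = 0.0003025 (-70.4 dB), φ = 90.0°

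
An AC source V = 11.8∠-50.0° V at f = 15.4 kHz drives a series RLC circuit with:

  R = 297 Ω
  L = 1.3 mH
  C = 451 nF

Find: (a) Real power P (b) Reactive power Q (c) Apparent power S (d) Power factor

Step 1 — Angular frequency: ω = 2π·f = 2π·1.54e+04 = 9.676e+04 rad/s.
Step 2 — Component impedances:
  R: Z = R = 297 Ω
  L: Z = jωL = j·9.676e+04·0.0013 = 0 + j125.8 Ω
  C: Z = 1/(jωC) = -j/(ω·C) = 0 - j22.92 Ω
Step 3 — Series combination: Z_total = R + L + C = 297 + j102.9 Ω = 314.3∠19.1° Ω.
Step 4 — Source phasor: V = 11.8∠-50.0° V = 7.585 - j9.039 V.
Step 5 — Current: I = V / Z = 0.01339 - j0.03507 A = 0.03754∠-69.1° A.
Step 6 — Complex power: S = V·I* = 0.4186 + j0.145 VA.
Step 7 — Real power: P = Re(S) = 0.4186 W.
Step 8 — Reactive power: Q = Im(S) = 0.145 VAR.
Step 9 — Apparent power: |S| = 0.443 VA.
Step 10 — Power factor: PF = P/|S| = 0.9449 (lagging).

(a) P = 0.4186 W  (b) Q = 0.145 VAR  (c) S = 0.443 VA  (d) PF = 0.9449 (lagging)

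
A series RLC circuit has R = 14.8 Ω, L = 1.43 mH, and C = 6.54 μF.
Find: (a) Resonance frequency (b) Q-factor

Step 1 — Resonance condition Im(Z)=0 gives ω₀ = 1/√(LC).
Step 2 — ω₀ = 1/√(0.00143·6.54e-06) = 1.034e+04 rad/s.
Step 3 — f₀ = ω₀/(2π) = 1646 Hz.
Step 4 — Series Q: Q = ω₀L/R = 1.034e+04·0.00143/14.8 = 0.9991.

(a) f₀ = 1646 Hz  (b) Q = 0.9991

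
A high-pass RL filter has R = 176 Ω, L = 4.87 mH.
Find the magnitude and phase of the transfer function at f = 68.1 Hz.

Step 1 — Angular frequency: ω = 2π·68.1 = 427.9 rad/s.
Step 2 — Transfer function: H(jω) = jωL/(R + jωL).
Step 3 — Numerator jωL = j·2.084; denominator R + jωL = 176 + j2.084.
Step 4 — H = 0.0001402 + j0.01184.
Step 5 — Magnitude: |H| = 0.01184 (-38.5 dB); phase: φ = 89.3°.

|H| = 0.01184 (-38.5 dB), φ = 89.3°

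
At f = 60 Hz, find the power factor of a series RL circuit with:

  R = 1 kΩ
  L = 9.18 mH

Step 1 — Angular frequency: ω = 2π·f = 2π·60 = 377 rad/s.
Step 2 — Component impedances:
  R: Z = R = 1000 Ω
  L: Z = jωL = j·377·0.00918 = 0 + j3.461 Ω
Step 3 — Series combination: Z_total = R + L = 1000 + j3.461 Ω = 1000∠0.2° Ω.
Step 4 — Power factor: PF = cos(φ) = Re(Z)/|Z| = 1000/1000 = 1.
Step 5 — Type: Im(Z) = 3.461 ⇒ lagging (phase φ = 0.2°).

PF = 1 (lagging, φ = 0.2°)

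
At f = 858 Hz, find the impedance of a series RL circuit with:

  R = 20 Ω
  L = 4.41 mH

Step 1 — Angular frequency: ω = 2π·f = 2π·858 = 5391 rad/s.
Step 2 — Component impedances:
  R: Z = R = 20 Ω
  L: Z = jωL = j·5391·0.00441 = 0 + j23.77 Ω
Step 3 — Series combination: Z_total = R + L = 20 + j23.77 Ω = 31.07∠49.9° Ω.

Z = 20 + j23.77 Ω = 31.07∠49.9° Ω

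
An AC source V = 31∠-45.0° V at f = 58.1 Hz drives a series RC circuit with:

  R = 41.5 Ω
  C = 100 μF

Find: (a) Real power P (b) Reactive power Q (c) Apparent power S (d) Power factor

Step 1 — Angular frequency: ω = 2π·f = 2π·58.1 = 365.1 rad/s.
Step 2 — Component impedances:
  R: Z = R = 41.5 Ω
  C: Z = 1/(jωC) = -j/(ω·C) = 0 - j27.39 Ω
Step 3 — Series combination: Z_total = R + C = 41.5 - j27.39 Ω = 49.73∠-33.4° Ω.
Step 4 — Source phasor: V = 31∠-45.0° V = 21.92 - j21.92 V.
Step 5 — Current: I = V / Z = 0.6107 - j0.1251 A = 0.6234∠-11.6° A.
Step 6 — Complex power: S = V·I* = 16.13 - j10.65 VA.
Step 7 — Real power: P = Re(S) = 16.13 W.
Step 8 — Reactive power: Q = Im(S) = -10.65 VAR.
Step 9 — Apparent power: |S| = 19.33 VA.
Step 10 — Power factor: PF = P/|S| = 0.8346 (leading).

(a) P = 16.13 W  (b) Q = -10.65 VAR  (c) S = 19.33 VA  (d) PF = 0.8346 (leading)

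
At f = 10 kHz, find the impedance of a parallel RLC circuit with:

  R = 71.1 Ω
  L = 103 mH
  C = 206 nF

Step 1 — Angular frequency: ω = 2π·f = 2π·1e+04 = 6.283e+04 rad/s.
Step 2 — Component impedances:
  R: Z = R = 71.1 Ω
  L: Z = jωL = j·6.283e+04·0.103 = 0 + j6472 Ω
  C: Z = 1/(jωC) = -j/(ω·C) = 0 - j77.26 Ω
Step 3 — Parallel combination: 1/Z_total = 1/R + 1/L + 1/C; Z_total = 38.92 - j35.39 Ω = 52.6∠-42.3° Ω.

Z = 38.92 - j35.39 Ω = 52.6∠-42.3° Ω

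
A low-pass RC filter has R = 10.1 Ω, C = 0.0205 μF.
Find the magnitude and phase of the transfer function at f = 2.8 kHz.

Step 1 — Angular frequency: ω = 2π·2800 = 1.759e+04 rad/s.
Step 2 — Transfer function: H(jω) = 1/(1 + jωRC).
Step 3 — Denominator: 1 + jωRC = 1 + j·1.759e+04·10.1·2.05e-08 = 1 + j0.003643.
Step 4 — H = 1 - j0.003643.
Step 5 — Magnitude: |H| = 1 (-0.0 dB); phase: φ = -0.2°.

|H| = 1 (-0.0 dB), φ = -0.2°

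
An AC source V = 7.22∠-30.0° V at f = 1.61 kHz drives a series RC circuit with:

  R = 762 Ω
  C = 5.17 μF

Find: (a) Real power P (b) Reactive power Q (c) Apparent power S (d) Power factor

Step 1 — Angular frequency: ω = 2π·f = 2π·1610 = 1.012e+04 rad/s.
Step 2 — Component impedances:
  R: Z = R = 762 Ω
  C: Z = 1/(jωC) = -j/(ω·C) = 0 - j19.12 Ω
Step 3 — Series combination: Z_total = R + C = 762 - j19.12 Ω = 762.2∠-1.4° Ω.
Step 4 — Source phasor: V = 7.22∠-30.0° V = 6.253 - j3.61 V.
Step 5 — Current: I = V / Z = 0.008319 - j0.004529 A = 0.009472∠-28.6° A.
Step 6 — Complex power: S = V·I* = 0.06837 - j0.001716 VA.
Step 7 — Real power: P = Re(S) = 0.06837 W.
Step 8 — Reactive power: Q = Im(S) = -0.001716 VAR.
Step 9 — Apparent power: |S| = 0.06839 VA.
Step 10 — Power factor: PF = P/|S| = 0.9997 (leading).

(a) P = 0.06837 W  (b) Q = -0.001716 VAR  (c) S = 0.06839 VA  (d) PF = 0.9997 (leading)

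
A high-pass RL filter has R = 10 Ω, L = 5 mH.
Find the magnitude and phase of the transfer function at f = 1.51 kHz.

Step 1 — Angular frequency: ω = 2π·1510 = 9488 rad/s.
Step 2 — Transfer function: H(jω) = jωL/(R + jωL).
Step 3 — Numerator jωL = j·47.44; denominator R + jωL = 10 + j47.44.
Step 4 — H = 0.9575 + j0.2018.
Step 5 — Magnitude: |H| = 0.9785 (-0.2 dB); phase: φ = 11.9°.

|H| = 0.9785 (-0.2 dB), φ = 11.9°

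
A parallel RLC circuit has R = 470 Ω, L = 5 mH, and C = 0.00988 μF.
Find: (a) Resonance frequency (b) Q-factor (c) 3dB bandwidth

Step 1 — Resonance: ω₀ = 1/√(LC) = 1/√(0.005·9.88e-09) = 1.423e+05 rad/s.
Step 2 — f₀ = ω₀/(2π) = 2.264e+04 Hz.
Step 3 — Parallel Q: Q = R/(ω₀L) = 470/(1.423e+05·0.005) = 0.6607.
Step 4 — Bandwidth: Δω = ω₀/Q = 2.154e+05 rad/s; BW = Δω/(2π) = 3.427e+04 Hz.

(a) f₀ = 2.264e+04 Hz  (b) Q = 0.6607  (c) BW = 3.427e+04 Hz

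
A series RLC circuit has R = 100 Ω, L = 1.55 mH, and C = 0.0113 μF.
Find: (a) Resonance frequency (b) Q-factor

Step 1 — Resonance condition Im(Z)=0 gives ω₀ = 1/√(LC).
Step 2 — ω₀ = 1/√(0.00155·1.13e-08) = 2.389e+05 rad/s.
Step 3 — f₀ = ω₀/(2π) = 3.803e+04 Hz.
Step 4 — Series Q: Q = ω₀L/R = 2.389e+05·0.00155/100 = 3.704.

(a) f₀ = 3.803e+04 Hz  (b) Q = 3.704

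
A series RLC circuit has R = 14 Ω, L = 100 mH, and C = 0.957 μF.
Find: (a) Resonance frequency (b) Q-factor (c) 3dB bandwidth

Step 1 — Resonance condition Im(Z)=0 gives ω₀ = 1/√(LC).
Step 2 — ω₀ = 1/√(0.1·9.57e-07) = 3233 rad/s.
Step 3 — f₀ = ω₀/(2π) = 514.5 Hz.
Step 4 — Series Q: Q = ω₀L/R = 3233·0.1/14 = 23.09.
Step 5 — 3dB bandwidth: Δω = ω₀/Q = 140 rad/s; BW = Δω/(2π) = 22.28 Hz.

(a) f₀ = 514.5 Hz  (b) Q = 23.09  (c) BW = 22.28 Hz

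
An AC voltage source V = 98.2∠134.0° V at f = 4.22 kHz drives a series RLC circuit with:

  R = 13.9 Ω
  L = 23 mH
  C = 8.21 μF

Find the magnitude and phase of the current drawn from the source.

Step 1 — Angular frequency: ω = 2π·f = 2π·4220 = 2.652e+04 rad/s.
Step 2 — Component impedances:
  R: Z = R = 13.9 Ω
  L: Z = jωL = j·2.652e+04·0.023 = 0 + j609.8 Ω
  C: Z = 1/(jωC) = -j/(ω·C) = 0 - j4.594 Ω
Step 3 — Series combination: Z_total = R + L + C = 13.9 + j605.3 Ω = 605.4∠88.7° Ω.
Step 4 — Source phasor: V = 98.2∠134.0° V = -68.22 + j70.64 V.
Step 5 — Ohm's law: I = V / Z_total = (-68.22 + j70.64) / (13.9 + j605.3) = 0.1141 + j0.1153 A.
Step 6 — Convert to polar: |I| = 0.1622 A, ∠I = 45.3°.

I = 0.1622∠45.3° A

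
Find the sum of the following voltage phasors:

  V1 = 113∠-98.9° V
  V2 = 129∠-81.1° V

Step 1 — Convert each phasor to rectangular form:
  V1 = 113·(cos(-98.9°) + j·sin(-98.9°)) = -17.48 - j111.6 V
  V2 = 129·(cos(-81.1°) + j·sin(-81.1°)) = 19.96 - j127.4 V
Step 2 — Sum components: V_total = 2.475 - j239.1 V.
Step 3 — Convert to polar: |V_total| = 239.1 V, ∠V_total = -89.4°.

V_total = 239.1∠-89.4° V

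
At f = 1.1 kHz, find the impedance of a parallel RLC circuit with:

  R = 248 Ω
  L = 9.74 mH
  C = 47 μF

Step 1 — Angular frequency: ω = 2π·f = 2π·1100 = 6912 rad/s.
Step 2 — Component impedances:
  R: Z = R = 248 Ω
  L: Z = jωL = j·6912·0.00974 = 0 + j67.32 Ω
  C: Z = 1/(jωC) = -j/(ω·C) = 0 - j3.078 Ω
Step 3 — Parallel combination: 1/Z_total = 1/R + 1/L + 1/C; Z_total = 0.04196 - j3.225 Ω = 3.226∠-89.3° Ω.

Z = 0.04196 - j3.225 Ω = 3.226∠-89.3° Ω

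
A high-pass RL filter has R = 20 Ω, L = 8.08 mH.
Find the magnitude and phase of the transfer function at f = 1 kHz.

Step 1 — Angular frequency: ω = 2π·1000 = 6283 rad/s.
Step 2 — Transfer function: H(jω) = jωL/(R + jωL).
Step 3 — Numerator jωL = j·50.77; denominator R + jωL = 20 + j50.77.
Step 4 — H = 0.8657 + j0.341.
Step 5 — Magnitude: |H| = 0.9304 (-0.6 dB); phase: φ = 21.5°.

|H| = 0.9304 (-0.6 dB), φ = 21.5°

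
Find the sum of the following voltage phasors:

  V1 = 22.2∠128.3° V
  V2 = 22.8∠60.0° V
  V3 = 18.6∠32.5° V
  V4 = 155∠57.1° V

Step 1 — Convert each phasor to rectangular form:
  V1 = 22.2·(cos(128.3°) + j·sin(128.3°)) = -13.76 + j17.42 V
  V2 = 22.8·(cos(60.0°) + j·sin(60.0°)) = 11.4 + j19.75 V
  V3 = 18.6·(cos(32.5°) + j·sin(32.5°)) = 15.69 + j9.994 V
  V4 = 155·(cos(57.1°) + j·sin(57.1°)) = 84.19 + j130.1 V
Step 2 — Sum components: V_total = 97.52 + j177.3 V.
Step 3 — Convert to polar: |V_total| = 202.4 V, ∠V_total = 61.2°.

V_total = 202.4∠61.2° V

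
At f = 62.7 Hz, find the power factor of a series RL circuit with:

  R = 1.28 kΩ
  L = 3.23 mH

Step 1 — Angular frequency: ω = 2π·f = 2π·62.7 = 394 rad/s.
Step 2 — Component impedances:
  R: Z = R = 1280 Ω
  L: Z = jωL = j·394·0.00323 = 0 + j1.272 Ω
Step 3 — Series combination: Z_total = R + L = 1280 + j1.272 Ω = 1280∠0.1° Ω.
Step 4 — Power factor: PF = cos(φ) = Re(Z)/|Z| = 1280/1280 = 1.
Step 5 — Type: Im(Z) = 1.272 ⇒ lagging (phase φ = 0.1°).

PF = 1 (lagging, φ = 0.1°)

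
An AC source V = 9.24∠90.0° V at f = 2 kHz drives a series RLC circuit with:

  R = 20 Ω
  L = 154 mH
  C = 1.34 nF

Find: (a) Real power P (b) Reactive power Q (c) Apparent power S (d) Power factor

Step 1 — Angular frequency: ω = 2π·f = 2π·2000 = 1.257e+04 rad/s.
Step 2 — Component impedances:
  R: Z = R = 20 Ω
  L: Z = jωL = j·1.257e+04·0.154 = 0 + j1935 Ω
  C: Z = 1/(jωC) = -j/(ω·C) = 0 - j5.939e+04 Ω
Step 3 — Series combination: Z_total = R + L + C = 20 - j5.745e+04 Ω = 5.745e+04∠-90.0° Ω.
Step 4 — Source phasor: V = 9.24∠90.0° V = 0 + j9.24 V.
Step 5 — Current: I = V / Z = -0.0001608 + j5.599e-08 A = 0.0001608∠180.0° A.
Step 6 — Complex power: S = V·I* = 5.173e-07 - j0.001486 VA.
Step 7 — Real power: P = Re(S) = 5.173e-07 W.
Step 8 — Reactive power: Q = Im(S) = -0.001486 VAR.
Step 9 — Apparent power: |S| = 0.001486 VA.
Step 10 — Power factor: PF = P/|S| = 0.0003481 (leading).

(a) P = 5.173e-07 W  (b) Q = -0.001486 VAR  (c) S = 0.001486 VA  (d) PF = 0.0003481 (leading)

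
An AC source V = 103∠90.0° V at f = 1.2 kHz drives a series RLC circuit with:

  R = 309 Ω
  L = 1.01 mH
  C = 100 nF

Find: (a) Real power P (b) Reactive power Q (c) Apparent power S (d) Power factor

Step 1 — Angular frequency: ω = 2π·f = 2π·1200 = 7540 rad/s.
Step 2 — Component impedances:
  R: Z = R = 309 Ω
  L: Z = jωL = j·7540·0.00101 = 0 + j7.615 Ω
  C: Z = 1/(jωC) = -j/(ω·C) = 0 - j1326 Ω
Step 3 — Series combination: Z_total = R + L + C = 309 - j1319 Ω = 1354∠-76.8° Ω.
Step 4 — Source phasor: V = 103∠90.0° V = 0 + j103 V.
Step 5 — Current: I = V / Z = -0.07404 + j0.01735 A = 0.07605∠166.8° A.
Step 6 — Complex power: S = V·I* = 1.787 - j7.626 VA.
Step 7 — Real power: P = Re(S) = 1.787 W.
Step 8 — Reactive power: Q = Im(S) = -7.626 VAR.
Step 9 — Apparent power: |S| = 7.833 VA.
Step 10 — Power factor: PF = P/|S| = 0.2281 (leading).

(a) P = 1.787 W  (b) Q = -7.626 VAR  (c) S = 7.833 VA  (d) PF = 0.2281 (leading)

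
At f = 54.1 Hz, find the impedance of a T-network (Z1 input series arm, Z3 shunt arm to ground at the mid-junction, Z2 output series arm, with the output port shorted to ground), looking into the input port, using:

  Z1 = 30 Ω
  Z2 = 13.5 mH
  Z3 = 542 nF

Step 1 — Angular frequency: ω = 2π·f = 2π·54.1 = 339.9 rad/s.
Step 2 — Component impedances:
  Z1: Z = R = 30 Ω
  Z2: Z = jωL = j·339.9·0.0135 = 0 + j4.589 Ω
  Z3: Z = 1/(jωC) = -j/(ω·C) = 0 - j5428 Ω
Step 3 — With the output port shorted to ground, the output series arm Z2 runs from the junction to ground; the shunt arm Z3 also runs from the junction to ground. They appear in parallel: Z3 || Z2 = 0 + j4.593 Ω.
Step 4 — Series with input arm Z1: Z_in = Z1 + (Z3 || Z2) = 30 + j4.593 Ω = 30.35∠8.7° Ω.

Z = 30 + j4.593 Ω = 30.35∠8.7° Ω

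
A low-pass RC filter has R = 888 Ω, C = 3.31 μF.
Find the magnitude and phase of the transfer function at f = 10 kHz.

Step 1 — Angular frequency: ω = 2π·1e+04 = 6.283e+04 rad/s.
Step 2 — Transfer function: H(jω) = 1/(1 + jωRC).
Step 3 — Denominator: 1 + jωRC = 1 + j·6.283e+04·888·3.31e-06 = 1 + j184.7.
Step 4 — H = 2.932e-05 - j0.005415.
Step 5 — Magnitude: |H| = 0.005415 (-45.3 dB); phase: φ = -89.7°.

|H| = 0.005415 (-45.3 dB), φ = -89.7°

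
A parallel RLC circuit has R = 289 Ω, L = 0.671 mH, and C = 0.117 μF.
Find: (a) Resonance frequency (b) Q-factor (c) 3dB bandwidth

Step 1 — Resonance: ω₀ = 1/√(LC) = 1/√(0.000671·1.17e-07) = 1.129e+05 rad/s.
Step 2 — f₀ = ω₀/(2π) = 1.796e+04 Hz.
Step 3 — Parallel Q: Q = R/(ω₀L) = 289/(1.129e+05·0.000671) = 3.816.
Step 4 — Bandwidth: Δω = ω₀/Q = 2.957e+04 rad/s; BW = Δω/(2π) = 4707 Hz.

(a) f₀ = 1.796e+04 Hz  (b) Q = 3.816  (c) BW = 4707 Hz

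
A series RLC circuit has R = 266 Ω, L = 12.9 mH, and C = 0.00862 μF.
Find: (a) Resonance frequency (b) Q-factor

Step 1 — Resonance condition Im(Z)=0 gives ω₀ = 1/√(LC).
Step 2 — ω₀ = 1/√(0.0129·8.62e-09) = 9.483e+04 rad/s.
Step 3 — f₀ = ω₀/(2π) = 1.509e+04 Hz.
Step 4 — Series Q: Q = ω₀L/R = 9.483e+04·0.0129/266 = 4.599.

(a) f₀ = 1.509e+04 Hz  (b) Q = 4.599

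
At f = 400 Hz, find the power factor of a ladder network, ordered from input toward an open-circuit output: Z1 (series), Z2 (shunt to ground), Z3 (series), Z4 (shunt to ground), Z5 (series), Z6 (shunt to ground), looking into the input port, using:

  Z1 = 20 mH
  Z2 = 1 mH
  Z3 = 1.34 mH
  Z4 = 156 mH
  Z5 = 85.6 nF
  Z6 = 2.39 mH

Step 1 — Angular frequency: ω = 2π·f = 2π·400 = 2513 rad/s.
Step 2 — Component impedances:
  Z1: Z = jωL = j·2513·0.02 = 0 + j50.27 Ω
  Z2: Z = jωL = j·2513·0.001 = 0 + j2.513 Ω
  Z3: Z = jωL = j·2513·0.00134 = 0 + j3.368 Ω
  Z4: Z = jωL = j·2513·0.156 = 0 + j392.1 Ω
  Z5: Z = 1/(jωC) = -j/(ω·C) = 0 - j4648 Ω
  Z6: Z = jωL = j·2513·0.00239 = 0 + j6.007 Ω
Step 3 — Ladder network (open output): work backward from the far end, alternating series and parallel combinations. Z_in = 0 + j52.76 Ω = 52.76∠90.0° Ω.
Step 4 — Power factor: PF = cos(φ) = Re(Z)/|Z| = 0/52.76 = 0.
Step 5 — Type: Im(Z) = 52.76 ⇒ lagging (phase φ = 90.0°).

PF = 0 (lagging, φ = 90.0°)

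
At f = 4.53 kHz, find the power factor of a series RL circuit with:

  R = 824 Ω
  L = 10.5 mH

Step 1 — Angular frequency: ω = 2π·f = 2π·4530 = 2.846e+04 rad/s.
Step 2 — Component impedances:
  R: Z = R = 824 Ω
  L: Z = jωL = j·2.846e+04·0.0105 = 0 + j298.9 Ω
Step 3 — Series combination: Z_total = R + L = 824 + j298.9 Ω = 876.5∠19.9° Ω.
Step 4 — Power factor: PF = cos(φ) = Re(Z)/|Z| = 824/876.5 = 0.9401.
Step 5 — Type: Im(Z) = 298.9 ⇒ lagging (phase φ = 19.9°).

PF = 0.9401 (lagging, φ = 19.9°)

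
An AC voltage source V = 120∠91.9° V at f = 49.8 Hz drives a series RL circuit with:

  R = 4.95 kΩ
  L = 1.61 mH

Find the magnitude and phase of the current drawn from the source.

Step 1 — Angular frequency: ω = 2π·f = 2π·49.8 = 312.9 rad/s.
Step 2 — Component impedances:
  R: Z = R = 4950 Ω
  L: Z = jωL = j·312.9·0.00161 = 0 + j0.5038 Ω
Step 3 — Series combination: Z_total = R + L = 4950 + j0.5038 Ω = 4950∠0.0° Ω.
Step 4 — Source phasor: V = 120∠91.9° V = -3.979 + j119.9 V.
Step 5 — Ohm's law: I = V / Z_total = (-3.979 + j119.9) / (4950 + j0.5038) = -0.0008013 + j0.02423 A.
Step 6 — Convert to polar: |I| = 0.02424 A, ∠I = 91.9°.

I = 0.02424∠91.9° A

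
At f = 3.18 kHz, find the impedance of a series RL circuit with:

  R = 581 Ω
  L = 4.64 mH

Step 1 — Angular frequency: ω = 2π·f = 2π·3180 = 1.998e+04 rad/s.
Step 2 — Component impedances:
  R: Z = R = 581 Ω
  L: Z = jωL = j·1.998e+04·0.00464 = 0 + j92.71 Ω
Step 3 — Series combination: Z_total = R + L = 581 + j92.71 Ω = 588.4∠9.1° Ω.

Z = 581 + j92.71 Ω = 588.4∠9.1° Ω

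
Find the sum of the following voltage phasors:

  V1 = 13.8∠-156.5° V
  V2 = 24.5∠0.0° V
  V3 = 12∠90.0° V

Step 1 — Convert each phasor to rectangular form:
  V1 = 13.8·(cos(-156.5°) + j·sin(-156.5°)) = -12.66 - j5.503 V
  V2 = 24.5·(cos(0.0°) + j·sin(0.0°)) = 24.5 V
  V3 = 12·(cos(90.0°) + j·sin(90.0°)) = 0 + j12 V
Step 2 — Sum components: V_total = 11.84 + j6.497 V.
Step 3 — Convert to polar: |V_total| = 13.51 V, ∠V_total = 28.7°.

V_total = 13.51∠28.7° V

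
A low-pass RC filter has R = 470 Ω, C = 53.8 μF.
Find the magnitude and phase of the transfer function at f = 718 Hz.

Step 1 — Angular frequency: ω = 2π·718 = 4511 rad/s.
Step 2 — Transfer function: H(jω) = 1/(1 + jωRC).
Step 3 — Denominator: 1 + jωRC = 1 + j·4511·470·5.38e-05 = 1 + j114.1.
Step 4 — H = 7.684e-05 - j0.008766.
Step 5 — Magnitude: |H| = 0.008766 (-41.1 dB); phase: φ = -89.5°.

|H| = 0.008766 (-41.1 dB), φ = -89.5°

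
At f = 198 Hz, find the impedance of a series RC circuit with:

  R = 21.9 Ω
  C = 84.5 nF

Step 1 — Angular frequency: ω = 2π·f = 2π·198 = 1244 rad/s.
Step 2 — Component impedances:
  R: Z = R = 21.9 Ω
  C: Z = 1/(jωC) = -j/(ω·C) = 0 - j9513 Ω
Step 3 — Series combination: Z_total = R + C = 21.9 - j9513 Ω = 9513∠-89.9° Ω.

Z = 21.9 - j9513 Ω = 9513∠-89.9° Ω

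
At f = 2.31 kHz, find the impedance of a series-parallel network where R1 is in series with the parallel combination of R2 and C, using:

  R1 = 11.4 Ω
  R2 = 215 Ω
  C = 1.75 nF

Step 1 — Angular frequency: ω = 2π·f = 2π·2310 = 1.451e+04 rad/s.
Step 2 — Component impedances:
  R1: Z = R = 11.4 Ω
  R2: Z = R = 215 Ω
  C: Z = 1/(jωC) = -j/(ω·C) = 0 - j3.937e+04 Ω
Step 3 — Parallel branch: R2 || C = 1/(1/R2 + 1/C) = 215 - j1.174 Ω.
Step 4 — Series with R1: Z_total = R1 + (R2 || C) = 226.4 - j1.174 Ω = 226.4∠-0.3° Ω.

Z = 226.4 - j1.174 Ω = 226.4∠-0.3° Ω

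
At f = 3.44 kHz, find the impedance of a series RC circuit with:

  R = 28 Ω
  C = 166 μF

Step 1 — Angular frequency: ω = 2π·f = 2π·3440 = 2.161e+04 rad/s.
Step 2 — Component impedances:
  R: Z = R = 28 Ω
  C: Z = 1/(jωC) = -j/(ω·C) = 0 - j0.2787 Ω
Step 3 — Series combination: Z_total = R + C = 28 - j0.2787 Ω = 28∠-0.6° Ω.

Z = 28 - j0.2787 Ω = 28∠-0.6° Ω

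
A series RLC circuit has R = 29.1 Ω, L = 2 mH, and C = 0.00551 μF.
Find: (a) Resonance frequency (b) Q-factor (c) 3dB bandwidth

Step 1 — Resonance condition Im(Z)=0 gives ω₀ = 1/√(LC).
Step 2 — ω₀ = 1/√(0.002·5.51e-09) = 3.012e+05 rad/s.
Step 3 — f₀ = ω₀/(2π) = 4.794e+04 Hz.
Step 4 — Series Q: Q = ω₀L/R = 3.012e+05·0.002/29.1 = 20.7.
Step 5 — 3dB bandwidth: Δω = ω₀/Q = 1.455e+04 rad/s; BW = Δω/(2π) = 2316 Hz.

(a) f₀ = 4.794e+04 Hz  (b) Q = 20.7  (c) BW = 2316 Hz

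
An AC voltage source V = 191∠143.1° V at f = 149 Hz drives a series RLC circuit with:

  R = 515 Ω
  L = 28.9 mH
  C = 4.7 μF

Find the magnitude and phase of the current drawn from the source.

Step 1 — Angular frequency: ω = 2π·f = 2π·149 = 936.2 rad/s.
Step 2 — Component impedances:
  R: Z = R = 515 Ω
  L: Z = jωL = j·936.2·0.0289 = 0 + j27.06 Ω
  C: Z = 1/(jωC) = -j/(ω·C) = 0 - j227.3 Ω
Step 3 — Series combination: Z_total = R + L + C = 515 - j200.2 Ω = 552.5∠-21.2° Ω.
Step 4 — Source phasor: V = 191∠143.1° V = -152.7 + j114.7 V.
Step 5 — Ohm's law: I = V / Z_total = (-152.7 + j114.7) / (515 - j200.2) = -0.3328 + j0.09328 A.
Step 6 — Convert to polar: |I| = 0.3457 A, ∠I = 164.3°.

I = 0.3457∠164.3° A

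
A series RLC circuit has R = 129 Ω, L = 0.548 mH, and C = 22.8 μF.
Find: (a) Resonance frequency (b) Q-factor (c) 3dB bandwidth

Step 1 — Resonance condition Im(Z)=0 gives ω₀ = 1/√(LC).
Step 2 — ω₀ = 1/√(0.000548·2.28e-05) = 8946 rad/s.
Step 3 — f₀ = ω₀/(2π) = 1424 Hz.
Step 4 — Series Q: Q = ω₀L/R = 8946·0.000548/129 = 0.038.
Step 5 — 3dB bandwidth: Δω = ω₀/Q = 2.354e+05 rad/s; BW = Δω/(2π) = 3.747e+04 Hz.

(a) f₀ = 1424 Hz  (b) Q = 0.038  (c) BW = 3.747e+04 Hz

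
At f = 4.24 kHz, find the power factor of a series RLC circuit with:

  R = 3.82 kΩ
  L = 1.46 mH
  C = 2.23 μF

Step 1 — Angular frequency: ω = 2π·f = 2π·4240 = 2.664e+04 rad/s.
Step 2 — Component impedances:
  R: Z = R = 3820 Ω
  L: Z = jωL = j·2.664e+04·0.00146 = 0 + j38.9 Ω
  C: Z = 1/(jωC) = -j/(ω·C) = 0 - j16.83 Ω
Step 3 — Series combination: Z_total = R + L + C = 3820 + j22.06 Ω = 3820∠0.3° Ω.
Step 4 — Power factor: PF = cos(φ) = Re(Z)/|Z| = 3820/3820 = 1.
Step 5 — Type: Im(Z) = 22.06 ⇒ lagging (phase φ = 0.3°).

PF = 1 (lagging, φ = 0.3°)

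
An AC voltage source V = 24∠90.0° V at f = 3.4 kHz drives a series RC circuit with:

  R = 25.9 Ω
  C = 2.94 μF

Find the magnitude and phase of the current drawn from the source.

Step 1 — Angular frequency: ω = 2π·f = 2π·3400 = 2.136e+04 rad/s.
Step 2 — Component impedances:
  R: Z = R = 25.9 Ω
  C: Z = 1/(jωC) = -j/(ω·C) = 0 - j15.92 Ω
Step 3 — Series combination: Z_total = R + C = 25.9 - j15.92 Ω = 30.4∠-31.6° Ω.
Step 4 — Source phasor: V = 24∠90.0° V = 0 + j24 V.
Step 5 — Ohm's law: I = V / Z_total = (0 + j24) / (25.9 - j15.92) = -0.4134 + j0.6725 A.
Step 6 — Convert to polar: |I| = 0.7894 A, ∠I = 121.6°.

I = 0.7894∠121.6° A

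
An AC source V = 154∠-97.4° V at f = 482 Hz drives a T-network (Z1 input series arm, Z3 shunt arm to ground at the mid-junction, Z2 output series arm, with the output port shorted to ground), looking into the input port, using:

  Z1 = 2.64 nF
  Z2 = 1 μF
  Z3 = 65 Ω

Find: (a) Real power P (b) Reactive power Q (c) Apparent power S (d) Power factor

Step 1 — Angular frequency: ω = 2π·f = 2π·482 = 3028 rad/s.
Step 2 — Component impedances:
  Z1: Z = 1/(jωC) = -j/(ω·C) = 0 - j1.251e+05 Ω
  Z2: Z = 1/(jωC) = -j/(ω·C) = 0 - j330.2 Ω
  Z3: Z = R = 65 Ω
Step 3 — With the output port shorted to ground, the output series arm Z2 runs from the junction to ground; the shunt arm Z3 also runs from the junction to ground. They appear in parallel: Z3 || Z2 = 62.58 - j12.32 Ω.
Step 4 — Series with input arm Z1: Z_in = Z1 + (Z3 || Z2) = 62.58 - j1.251e+05 Ω = 1.251e+05∠-90.0° Ω.
Step 5 — Source phasor: V = 154∠-97.4° V = -19.83 - j152.7 V.
Step 6 — Current: I = V / Z = 0.001221 - j0.0001592 A = 0.001231∠-7.4° A.
Step 7 — Complex power: S = V·I* = 9.485e-05 - j0.1896 VA.
Step 8 — Real power: P = Re(S) = 9.485e-05 W.
Step 9 — Reactive power: Q = Im(S) = -0.1896 VAR.
Step 10 — Apparent power: |S| = 0.1896 VA.
Step 11 — Power factor: PF = P/|S| = 0.0005003 (leading).

(a) P = 9.485e-05 W  (b) Q = -0.1896 VAR  (c) S = 0.1896 VA  (d) PF = 0.0005003 (leading)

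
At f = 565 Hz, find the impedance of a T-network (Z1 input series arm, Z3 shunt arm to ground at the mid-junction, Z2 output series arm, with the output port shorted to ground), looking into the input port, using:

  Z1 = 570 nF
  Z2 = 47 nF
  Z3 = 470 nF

Step 1 — Angular frequency: ω = 2π·f = 2π·565 = 3550 rad/s.
Step 2 — Component impedances:
  Z1: Z = 1/(jωC) = -j/(ω·C) = 0 - j494.2 Ω
  Z2: Z = 1/(jωC) = -j/(ω·C) = 0 - j5993 Ω
  Z3: Z = 1/(jωC) = -j/(ω·C) = 0 - j599.3 Ω
Step 3 — With the output port shorted to ground, the output series arm Z2 runs from the junction to ground; the shunt arm Z3 also runs from the junction to ground. They appear in parallel: Z3 || Z2 = 0 - j544.9 Ω.
Step 4 — Series with input arm Z1: Z_in = Z1 + (Z3 || Z2) = 0 - j1039 Ω = 1039∠-90.0° Ω.

Z = 0 - j1039 Ω = 1039∠-90.0° Ω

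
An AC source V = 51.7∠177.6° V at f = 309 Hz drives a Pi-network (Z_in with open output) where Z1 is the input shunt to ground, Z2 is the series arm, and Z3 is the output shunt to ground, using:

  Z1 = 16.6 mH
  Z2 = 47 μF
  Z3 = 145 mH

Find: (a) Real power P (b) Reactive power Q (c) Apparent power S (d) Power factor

Step 1 — Angular frequency: ω = 2π·f = 2π·309 = 1942 rad/s.
Step 2 — Component impedances:
  Z1: Z = jωL = j·1942·0.0166 = 0 + j32.23 Ω
  Z2: Z = 1/(jωC) = -j/(ω·C) = 0 - j10.96 Ω
  Z3: Z = jωL = j·1942·0.145 = 0 + j281.5 Ω
Step 3 — With open output, the series arm Z2 and the output shunt Z3 appear in series to ground: Z2 + Z3 = 0 + j270.6 Ω.
Step 4 — Parallel with input shunt Z1: Z_in = Z1 || (Z2 + Z3) = 0 + j28.8 Ω = 28.8∠90.0° Ω.
Step 5 — Source phasor: V = 51.7∠177.6° V = -51.65 + j2.165 V.
Step 6 — Current: I = V / Z = 0.07518 + j1.794 A = 1.795∠87.6° A.
Step 7 — Complex power: S = V·I* = 0 + j92.81 VA.
Step 8 — Real power: P = Re(S) = 0 W.
Step 9 — Reactive power: Q = Im(S) = 92.81 VAR.
Step 10 — Apparent power: |S| = 92.81 VA.
Step 11 — Power factor: PF = P/|S| = 0 (lagging).

(a) P = 0 W  (b) Q = 92.81 VAR  (c) S = 92.81 VA  (d) PF = 0 (lagging)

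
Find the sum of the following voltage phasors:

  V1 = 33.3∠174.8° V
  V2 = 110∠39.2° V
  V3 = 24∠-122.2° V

Step 1 — Convert each phasor to rectangular form:
  V1 = 33.3·(cos(174.8°) + j·sin(174.8°)) = -33.16 + j3.018 V
  V2 = 110·(cos(39.2°) + j·sin(39.2°)) = 85.24 + j69.52 V
  V3 = 24·(cos(-122.2°) + j·sin(-122.2°)) = -12.79 - j20.31 V
Step 2 — Sum components: V_total = 39.29 + j52.23 V.
Step 3 — Convert to polar: |V_total| = 65.36 V, ∠V_total = 53.0°.

V_total = 65.36∠53.0° V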